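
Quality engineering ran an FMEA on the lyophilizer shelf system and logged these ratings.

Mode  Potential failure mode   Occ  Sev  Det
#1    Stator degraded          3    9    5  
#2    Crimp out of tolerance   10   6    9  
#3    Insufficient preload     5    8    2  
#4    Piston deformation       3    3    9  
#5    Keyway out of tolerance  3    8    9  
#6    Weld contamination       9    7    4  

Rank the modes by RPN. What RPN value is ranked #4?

RPN = Severity × Occurrence × Detection:
  #1: 9 × 3 × 5 = 135
  #2: 6 × 10 × 9 = 540
  #3: 8 × 5 × 2 = 80
  #4: 3 × 3 × 9 = 81
  #5: 8 × 3 × 9 = 216
  #6: 7 × 9 × 4 = 252
Sorted descending: 540, 252, 216, 135, 81, 80.
The fourth-highest RPN is 135 (#1).

135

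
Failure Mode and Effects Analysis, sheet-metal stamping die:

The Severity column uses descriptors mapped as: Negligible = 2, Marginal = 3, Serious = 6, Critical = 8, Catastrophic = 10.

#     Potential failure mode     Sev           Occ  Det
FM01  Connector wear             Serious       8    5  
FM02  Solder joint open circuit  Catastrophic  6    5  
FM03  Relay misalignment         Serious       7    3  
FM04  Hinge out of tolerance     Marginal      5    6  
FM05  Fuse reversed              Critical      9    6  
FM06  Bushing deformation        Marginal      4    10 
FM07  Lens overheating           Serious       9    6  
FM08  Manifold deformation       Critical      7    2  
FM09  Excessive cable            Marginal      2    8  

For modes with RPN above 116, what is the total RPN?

RPN = Severity × Occurrence × Detection:
  FM01: 6 × 8 × 5 = 240
  FM02: 10 × 6 × 5 = 300
  FM03: 6 × 7 × 3 = 126
  FM04: 3 × 5 × 6 = 90
  FM05: 8 × 9 × 6 = 432
  FM06: 3 × 4 × 10 = 120
  FM07: 6 × 9 × 6 = 324
  FM08: 8 × 7 × 2 = 112
  FM09: 3 × 2 × 8 = 48
RPN > 116: FM01 (240), FM02 (300), FM03 (126), FM05 (432), FM06 (120), FM07 (324).
Sum: 240 + 300 + 126 + 432 + 120 + 324 = 1542.

1542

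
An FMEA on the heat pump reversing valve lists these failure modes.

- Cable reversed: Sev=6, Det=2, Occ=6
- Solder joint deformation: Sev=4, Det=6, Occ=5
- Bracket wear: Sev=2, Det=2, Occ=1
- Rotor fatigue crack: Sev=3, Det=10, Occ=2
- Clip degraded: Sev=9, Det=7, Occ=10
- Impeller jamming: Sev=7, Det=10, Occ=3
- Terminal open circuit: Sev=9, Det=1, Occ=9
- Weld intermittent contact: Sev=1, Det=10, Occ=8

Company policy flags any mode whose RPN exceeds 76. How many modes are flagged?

RPN = Severity × Occurrence × Detection:
  Cable reversed: 6 × 6 × 2 = 72
  Solder joint deformation: 4 × 5 × 6 = 120
  Bracket wear: 2 × 1 × 2 = 4
  Rotor fatigue crack: 3 × 2 × 10 = 60
  Clip degraded: 9 × 10 × 7 = 630
  Impeller jamming: 7 × 3 × 10 = 210
  Terminal open circuit: 9 × 9 × 1 = 81
  Weld intermittent contact: 1 × 8 × 10 = 80
Modes with RPN > 76: Solder joint deformation (120), Clip degraded (630), Impeller jamming (210), Terminal open circuit (81), Weld intermittent contact (80) → 5.

5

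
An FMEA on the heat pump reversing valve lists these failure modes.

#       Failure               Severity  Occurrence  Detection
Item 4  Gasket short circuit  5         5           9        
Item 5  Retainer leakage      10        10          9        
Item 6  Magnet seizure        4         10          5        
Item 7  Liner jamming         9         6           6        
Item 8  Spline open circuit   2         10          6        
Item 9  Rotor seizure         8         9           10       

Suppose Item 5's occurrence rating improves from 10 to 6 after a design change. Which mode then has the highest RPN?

Item 9

RPN = Severity × Occurrence × Detection:
  Item 4: 5 × 5 × 9 = 225
  Item 5: 10 × 10 × 9 = 900
  Item 6: 4 × 10 × 5 = 200
  Item 7: 9 × 6 × 6 = 324
  Item 8: 2 × 10 × 6 = 120
  Item 9: 8 × 9 × 10 = 720
After action: Item 5 → 10 × 6 × 9 = 540.
Revised RPNs: Item 9=720, Item 5=540, Item 7=324, Item 4=225, Item 6=200, Item 8=120.
Highest is now Item 9 (720).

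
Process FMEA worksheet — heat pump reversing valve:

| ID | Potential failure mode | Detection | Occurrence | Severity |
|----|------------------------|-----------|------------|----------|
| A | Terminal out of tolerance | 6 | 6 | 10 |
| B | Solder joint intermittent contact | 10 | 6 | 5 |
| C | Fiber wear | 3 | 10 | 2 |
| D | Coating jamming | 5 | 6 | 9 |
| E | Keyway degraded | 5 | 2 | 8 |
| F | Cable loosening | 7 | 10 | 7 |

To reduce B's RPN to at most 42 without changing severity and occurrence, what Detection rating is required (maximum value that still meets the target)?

1

B: S=5, O=6, D=10 → current RPN = 300.
Fixed product = 30. Need 30 × D ≤ 42, so D ≤ 42/30 = 1.40.
Maximum integer Detection rating = 1 (gives RPN 30; D=2 would give 60 > 42).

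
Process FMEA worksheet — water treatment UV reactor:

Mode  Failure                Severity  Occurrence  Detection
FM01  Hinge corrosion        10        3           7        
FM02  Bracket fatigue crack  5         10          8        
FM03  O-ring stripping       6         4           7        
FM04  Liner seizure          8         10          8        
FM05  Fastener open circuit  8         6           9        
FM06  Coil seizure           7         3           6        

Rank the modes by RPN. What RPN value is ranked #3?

400

RPN = Severity × Occurrence × Detection:
  FM01: 10 × 3 × 7 = 210
  FM02: 5 × 10 × 8 = 400
  FM03: 6 × 4 × 7 = 168
  FM04: 8 × 10 × 8 = 640
  FM05: 8 × 6 × 9 = 432
  FM06: 7 × 3 × 6 = 126
Sorted descending: 640, 432, 400, 210, 168, 126.
The third-highest RPN is 400 (FM02).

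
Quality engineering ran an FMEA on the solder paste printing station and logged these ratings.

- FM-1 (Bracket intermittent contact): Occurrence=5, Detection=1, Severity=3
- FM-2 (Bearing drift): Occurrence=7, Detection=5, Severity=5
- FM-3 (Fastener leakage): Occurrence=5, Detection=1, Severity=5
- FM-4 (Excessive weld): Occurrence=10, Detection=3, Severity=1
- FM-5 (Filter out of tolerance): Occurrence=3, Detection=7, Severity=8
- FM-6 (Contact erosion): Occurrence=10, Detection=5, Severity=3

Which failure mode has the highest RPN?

FM-2

RPN = Severity × Occurrence × Detection:
  FM-1: 3 × 5 × 1 = 15
  FM-2: 5 × 7 × 5 = 175
  FM-3: 5 × 5 × 1 = 25
  FM-4: 1 × 10 × 3 = 30
  FM-5: 8 × 3 × 7 = 168
  FM-6: 3 × 10 × 5 = 150
Highest RPN is 175 → FM-2.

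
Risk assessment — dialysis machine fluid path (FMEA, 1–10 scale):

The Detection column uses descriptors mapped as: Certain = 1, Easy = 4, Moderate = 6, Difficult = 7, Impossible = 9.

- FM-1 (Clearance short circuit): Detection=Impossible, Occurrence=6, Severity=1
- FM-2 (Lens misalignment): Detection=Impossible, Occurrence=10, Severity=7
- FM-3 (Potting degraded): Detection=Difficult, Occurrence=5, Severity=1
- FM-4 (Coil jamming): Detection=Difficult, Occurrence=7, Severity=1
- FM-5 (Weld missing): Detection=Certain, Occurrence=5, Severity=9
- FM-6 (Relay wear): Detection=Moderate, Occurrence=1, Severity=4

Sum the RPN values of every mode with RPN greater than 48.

733

RPN = Severity × Occurrence × Detection:
  FM-1: 1 × 6 × 9 = 54
  FM-2: 7 × 10 × 9 = 630
  FM-3: 1 × 5 × 7 = 35
  FM-4: 1 × 7 × 7 = 49
  FM-5: 9 × 5 × 1 = 45
  FM-6: 4 × 1 × 6 = 24
RPN > 48: FM-1 (54), FM-2 (630), FM-4 (49).
Sum: 54 + 630 + 49 = 733.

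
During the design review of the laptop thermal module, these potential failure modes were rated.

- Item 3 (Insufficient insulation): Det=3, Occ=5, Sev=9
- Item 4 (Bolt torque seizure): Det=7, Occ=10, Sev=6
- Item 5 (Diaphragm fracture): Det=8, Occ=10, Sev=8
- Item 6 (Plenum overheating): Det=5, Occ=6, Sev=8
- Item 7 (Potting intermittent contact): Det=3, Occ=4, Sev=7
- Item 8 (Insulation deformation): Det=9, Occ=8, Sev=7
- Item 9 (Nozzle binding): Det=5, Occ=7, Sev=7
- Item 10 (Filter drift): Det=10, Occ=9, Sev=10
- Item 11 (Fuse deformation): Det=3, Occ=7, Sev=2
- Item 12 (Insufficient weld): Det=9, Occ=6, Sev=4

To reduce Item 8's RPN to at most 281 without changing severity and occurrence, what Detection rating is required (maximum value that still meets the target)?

5

Item 8: S=7, O=8, D=9 → current RPN = 504.
Fixed product = 56. Need 56 × D ≤ 281, so D ≤ 281/56 = 5.02.
Maximum integer Detection rating = 5 (gives RPN 280; D=6 would give 336 > 281).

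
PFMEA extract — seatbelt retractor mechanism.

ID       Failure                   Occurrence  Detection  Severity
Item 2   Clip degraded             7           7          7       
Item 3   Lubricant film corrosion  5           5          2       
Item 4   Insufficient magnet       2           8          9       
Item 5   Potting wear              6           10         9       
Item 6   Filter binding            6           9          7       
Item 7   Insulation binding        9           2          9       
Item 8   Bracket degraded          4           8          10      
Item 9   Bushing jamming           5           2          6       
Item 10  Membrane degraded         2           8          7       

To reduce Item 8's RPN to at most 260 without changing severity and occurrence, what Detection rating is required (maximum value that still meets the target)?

6

Item 8: S=10, O=4, D=8 → current RPN = 320.
Fixed product = 40. Need 40 × D ≤ 260, so D ≤ 260/40 = 6.50.
Maximum integer Detection rating = 6 (gives RPN 240; D=7 would give 280 > 260).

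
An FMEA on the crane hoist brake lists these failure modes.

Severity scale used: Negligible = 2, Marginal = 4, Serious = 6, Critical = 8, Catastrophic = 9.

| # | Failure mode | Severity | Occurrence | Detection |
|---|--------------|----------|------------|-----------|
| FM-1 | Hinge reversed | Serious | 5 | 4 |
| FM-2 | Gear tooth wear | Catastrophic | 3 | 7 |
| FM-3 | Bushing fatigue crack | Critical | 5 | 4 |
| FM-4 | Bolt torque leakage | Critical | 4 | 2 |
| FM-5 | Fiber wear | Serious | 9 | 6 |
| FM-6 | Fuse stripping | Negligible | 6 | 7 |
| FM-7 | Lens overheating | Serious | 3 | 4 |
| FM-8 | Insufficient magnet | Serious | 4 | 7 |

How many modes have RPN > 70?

7

RPN = Severity × Occurrence × Detection:
  FM-1: 6 × 5 × 4 = 120
  FM-2: 9 × 3 × 7 = 189
  FM-3: 8 × 5 × 4 = 160
  FM-4: 8 × 4 × 2 = 64
  FM-5: 6 × 9 × 6 = 324
  FM-6: 2 × 6 × 7 = 84
  FM-7: 6 × 3 × 4 = 72
  FM-8: 6 × 4 × 7 = 168
Modes with RPN > 70: FM-1 (120), FM-2 (189), FM-3 (160), FM-5 (324), FM-6 (84), FM-7 (72), FM-8 (168) → 7.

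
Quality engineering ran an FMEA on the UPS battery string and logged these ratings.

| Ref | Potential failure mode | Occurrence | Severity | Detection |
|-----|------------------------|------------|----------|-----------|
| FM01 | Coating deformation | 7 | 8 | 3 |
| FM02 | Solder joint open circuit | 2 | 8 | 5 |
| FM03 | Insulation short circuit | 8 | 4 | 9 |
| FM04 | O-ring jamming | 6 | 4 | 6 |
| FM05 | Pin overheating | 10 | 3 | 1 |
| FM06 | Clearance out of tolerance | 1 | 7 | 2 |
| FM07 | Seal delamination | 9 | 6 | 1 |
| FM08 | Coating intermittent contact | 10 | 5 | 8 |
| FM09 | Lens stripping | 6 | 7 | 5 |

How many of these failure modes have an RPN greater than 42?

RPN = Severity × Occurrence × Detection:
  FM01: 8 × 7 × 3 = 168
  FM02: 8 × 2 × 5 = 80
  FM03: 4 × 8 × 9 = 288
  FM04: 4 × 6 × 6 = 144
  FM05: 3 × 10 × 1 = 30
  FM06: 7 × 1 × 2 = 14
  FM07: 6 × 9 × 1 = 54
  FM08: 5 × 10 × 8 = 400
  FM09: 7 × 6 × 5 = 210
Modes with RPN > 42: FM01 (168), FM02 (80), FM03 (288), FM04 (144), FM07 (54), FM08 (400), FM09 (210) → 7.

7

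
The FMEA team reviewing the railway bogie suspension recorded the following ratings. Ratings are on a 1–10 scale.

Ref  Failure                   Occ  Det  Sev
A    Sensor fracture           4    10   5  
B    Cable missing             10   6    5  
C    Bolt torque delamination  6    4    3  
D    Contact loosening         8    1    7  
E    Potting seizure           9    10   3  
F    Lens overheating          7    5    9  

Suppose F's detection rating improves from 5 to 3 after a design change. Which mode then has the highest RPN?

B

RPN = Severity × Occurrence × Detection:
  A: 5 × 4 × 10 = 200
  B: 5 × 10 × 6 = 300
  C: 3 × 6 × 4 = 72
  D: 7 × 8 × 1 = 56
  E: 3 × 9 × 10 = 270
  F: 9 × 7 × 5 = 315
After action: F → 9 × 7 × 3 = 189.
Revised RPNs: B=300, E=270, A=200, F=189, C=72, D=56.
Highest is now B (300).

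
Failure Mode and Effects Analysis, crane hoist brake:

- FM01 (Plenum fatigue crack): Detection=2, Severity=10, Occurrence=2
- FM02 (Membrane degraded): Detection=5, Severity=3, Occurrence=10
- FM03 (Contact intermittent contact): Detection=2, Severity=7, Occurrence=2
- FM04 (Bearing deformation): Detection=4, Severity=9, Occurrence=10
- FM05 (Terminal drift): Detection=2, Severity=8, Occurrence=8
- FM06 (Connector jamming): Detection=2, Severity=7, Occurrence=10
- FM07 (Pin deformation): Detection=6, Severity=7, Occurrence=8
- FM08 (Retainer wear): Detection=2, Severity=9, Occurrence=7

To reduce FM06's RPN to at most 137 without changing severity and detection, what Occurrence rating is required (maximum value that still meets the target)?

FM06: S=7, O=10, D=2 → current RPN = 140.
Fixed product = 14. Need 14 × O ≤ 137, so O ≤ 137/14 = 9.79.
Maximum integer Occurrence rating = 9 (gives RPN 126; O=10 would give 140 > 137).

9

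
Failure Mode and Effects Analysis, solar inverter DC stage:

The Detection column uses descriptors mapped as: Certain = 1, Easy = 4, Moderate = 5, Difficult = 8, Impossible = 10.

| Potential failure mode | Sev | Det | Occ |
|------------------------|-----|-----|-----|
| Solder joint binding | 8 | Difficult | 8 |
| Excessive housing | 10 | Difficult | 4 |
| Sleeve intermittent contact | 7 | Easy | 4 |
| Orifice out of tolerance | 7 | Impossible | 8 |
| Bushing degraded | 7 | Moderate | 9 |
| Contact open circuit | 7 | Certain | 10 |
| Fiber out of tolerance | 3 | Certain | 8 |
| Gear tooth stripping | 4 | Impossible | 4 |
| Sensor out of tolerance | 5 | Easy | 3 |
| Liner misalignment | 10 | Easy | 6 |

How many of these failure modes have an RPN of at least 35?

9

RPN = Severity × Occurrence × Detection:
  Solder joint binding: 8 × 8 × 8 = 512
  Excessive housing: 10 × 4 × 8 = 320
  Sleeve intermittent contact: 7 × 4 × 4 = 112
  Orifice out of tolerance: 7 × 8 × 10 = 560
  Bushing degraded: 7 × 9 × 5 = 315
  Contact open circuit: 7 × 10 × 1 = 70
  Fiber out of tolerance: 3 × 8 × 1 = 24
  Gear tooth stripping: 4 × 4 × 10 = 160
  Sensor out of tolerance: 5 × 3 × 4 = 60
  Liner misalignment: 10 × 6 × 4 = 240
Modes with RPN ≥ 35: Solder joint binding (512), Excessive housing (320), Sleeve intermittent contact (112), Orifice out of tolerance (560), Bushing degraded (315), Contact open circuit (70), Gear tooth stripping (160), Sensor out of tolerance (60), Liner misalignment (240) → 9.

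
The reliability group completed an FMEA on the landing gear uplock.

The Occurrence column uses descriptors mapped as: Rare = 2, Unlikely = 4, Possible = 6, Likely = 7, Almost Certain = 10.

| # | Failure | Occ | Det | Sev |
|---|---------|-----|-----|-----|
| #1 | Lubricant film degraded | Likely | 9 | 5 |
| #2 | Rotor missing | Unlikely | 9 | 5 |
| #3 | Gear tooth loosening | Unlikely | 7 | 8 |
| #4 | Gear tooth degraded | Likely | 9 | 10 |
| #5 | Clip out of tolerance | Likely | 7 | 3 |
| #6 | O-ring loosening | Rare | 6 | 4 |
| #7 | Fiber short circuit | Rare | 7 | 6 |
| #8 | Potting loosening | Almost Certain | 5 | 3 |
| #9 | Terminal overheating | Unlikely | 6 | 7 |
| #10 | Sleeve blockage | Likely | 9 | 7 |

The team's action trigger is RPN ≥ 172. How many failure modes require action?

5

RPN = Severity × Occurrence × Detection:
  #1: 5 × 7 × 9 = 315
  #2: 5 × 4 × 9 = 180
  #3: 8 × 4 × 7 = 224
  #4: 10 × 7 × 9 = 630
  #5: 3 × 7 × 7 = 147
  #6: 4 × 2 × 6 = 48
  #7: 6 × 2 × 7 = 84
  #8: 3 × 10 × 5 = 150
  #9: 7 × 4 × 6 = 168
  #10: 7 × 7 × 9 = 441
Modes with RPN ≥ 172: #1 (315), #2 (180), #3 (224), #4 (630), #10 (441) → 5.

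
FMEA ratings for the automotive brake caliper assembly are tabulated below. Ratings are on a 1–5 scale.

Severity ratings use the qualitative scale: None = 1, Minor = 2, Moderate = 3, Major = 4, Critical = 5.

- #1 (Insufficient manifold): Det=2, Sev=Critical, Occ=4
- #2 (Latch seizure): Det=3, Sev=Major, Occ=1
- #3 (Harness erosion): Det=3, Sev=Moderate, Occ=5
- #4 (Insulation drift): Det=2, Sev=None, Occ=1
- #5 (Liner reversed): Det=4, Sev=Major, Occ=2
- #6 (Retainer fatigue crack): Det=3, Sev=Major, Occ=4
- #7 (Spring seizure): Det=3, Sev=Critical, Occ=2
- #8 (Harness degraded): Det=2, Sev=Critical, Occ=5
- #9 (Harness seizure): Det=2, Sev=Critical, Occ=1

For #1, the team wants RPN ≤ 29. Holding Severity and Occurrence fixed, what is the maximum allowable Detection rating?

#1: S=5, O=4, D=2 → current RPN = 40.
Fixed product = 20. Need 20 × D ≤ 29, so D ≤ 29/20 = 1.45.
Maximum integer Detection rating = 1 (gives RPN 20; D=2 would give 40 > 29).

1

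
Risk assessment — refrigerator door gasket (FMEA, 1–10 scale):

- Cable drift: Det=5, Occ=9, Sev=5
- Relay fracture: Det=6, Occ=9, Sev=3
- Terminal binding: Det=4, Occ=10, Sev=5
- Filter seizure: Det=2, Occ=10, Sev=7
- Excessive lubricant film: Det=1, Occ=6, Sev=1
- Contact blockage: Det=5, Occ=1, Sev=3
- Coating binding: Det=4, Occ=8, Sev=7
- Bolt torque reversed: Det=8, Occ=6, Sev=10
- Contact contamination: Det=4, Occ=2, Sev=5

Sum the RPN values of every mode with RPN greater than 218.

929

RPN = Severity × Occurrence × Detection:
  Cable drift: 5 × 9 × 5 = 225
  Relay fracture: 3 × 9 × 6 = 162
  Terminal binding: 5 × 10 × 4 = 200
  Filter seizure: 7 × 10 × 2 = 140
  Excessive lubricant film: 1 × 6 × 1 = 6
  Contact blockage: 3 × 1 × 5 = 15
  Coating binding: 7 × 8 × 4 = 224
  Bolt torque reversed: 10 × 6 × 8 = 480
  Contact contamination: 5 × 2 × 4 = 40
RPN > 218: Cable drift (225), Coating binding (224), Bolt torque reversed (480).
Sum: 225 + 224 + 480 = 929.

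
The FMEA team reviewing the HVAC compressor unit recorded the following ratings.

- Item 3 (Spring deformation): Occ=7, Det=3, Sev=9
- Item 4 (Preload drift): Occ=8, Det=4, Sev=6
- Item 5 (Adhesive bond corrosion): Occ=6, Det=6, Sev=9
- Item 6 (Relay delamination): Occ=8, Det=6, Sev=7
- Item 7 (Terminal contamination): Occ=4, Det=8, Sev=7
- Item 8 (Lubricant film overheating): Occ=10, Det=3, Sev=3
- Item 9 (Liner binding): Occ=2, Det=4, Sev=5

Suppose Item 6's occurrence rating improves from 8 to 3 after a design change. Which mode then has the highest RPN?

RPN = Severity × Occurrence × Detection:
  Item 3: 9 × 7 × 3 = 189
  Item 4: 6 × 8 × 4 = 192
  Item 5: 9 × 6 × 6 = 324
  Item 6: 7 × 8 × 6 = 336
  Item 7: 7 × 4 × 8 = 224
  Item 8: 3 × 10 × 3 = 90
  Item 9: 5 × 2 × 4 = 40
After action: Item 6 → 7 × 3 × 6 = 126.
Revised RPNs: Item 5=324, Item 7=224, Item 4=192, Item 3=189, Item 6=126, Item 8=90, Item 9=40.
Highest is now Item 5 (324).

Item 5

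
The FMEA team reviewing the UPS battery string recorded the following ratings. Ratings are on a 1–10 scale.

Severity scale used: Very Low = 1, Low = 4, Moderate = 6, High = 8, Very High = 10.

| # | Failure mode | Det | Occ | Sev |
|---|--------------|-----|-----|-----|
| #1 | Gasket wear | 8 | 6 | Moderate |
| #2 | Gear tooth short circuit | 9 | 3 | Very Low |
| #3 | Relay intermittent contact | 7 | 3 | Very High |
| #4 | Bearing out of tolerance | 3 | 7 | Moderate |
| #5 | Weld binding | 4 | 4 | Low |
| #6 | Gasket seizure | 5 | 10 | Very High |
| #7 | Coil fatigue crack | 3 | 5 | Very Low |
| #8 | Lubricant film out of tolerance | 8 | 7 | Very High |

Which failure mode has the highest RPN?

#8

RPN = Severity × Occurrence × Detection:
  #1: 6 × 6 × 8 = 288
  #2: 1 × 3 × 9 = 27
  #3: 10 × 3 × 7 = 210
  #4: 6 × 7 × 3 = 126
  #5: 4 × 4 × 4 = 64
  #6: 10 × 10 × 5 = 500
  #7: 1 × 5 × 3 = 15
  #8: 10 × 7 × 8 = 560
Highest RPN is 560 → #8.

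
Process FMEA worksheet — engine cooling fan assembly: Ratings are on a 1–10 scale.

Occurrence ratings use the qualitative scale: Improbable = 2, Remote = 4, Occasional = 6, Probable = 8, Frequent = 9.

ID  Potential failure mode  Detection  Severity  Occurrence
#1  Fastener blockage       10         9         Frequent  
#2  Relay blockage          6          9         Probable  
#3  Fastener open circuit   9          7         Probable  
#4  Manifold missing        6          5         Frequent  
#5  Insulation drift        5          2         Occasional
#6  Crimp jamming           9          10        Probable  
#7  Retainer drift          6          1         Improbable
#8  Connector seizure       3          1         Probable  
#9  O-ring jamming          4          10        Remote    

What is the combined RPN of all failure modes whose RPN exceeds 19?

2980

RPN = Severity × Occurrence × Detection:
  #1: 9 × 9 × 10 = 810
  #2: 9 × 8 × 6 = 432
  #3: 7 × 8 × 9 = 504
  #4: 5 × 9 × 6 = 270
  #5: 2 × 6 × 5 = 60
  #6: 10 × 8 × 9 = 720
  #7: 1 × 2 × 6 = 12
  #8: 1 × 8 × 3 = 24
  #9: 10 × 4 × 4 = 160
RPN > 19: #1 (810), #2 (432), #3 (504), #4 (270), #5 (60), #6 (720), #8 (24), #9 (160).
Sum: 810 + 432 + 504 + 270 + 60 + 720 + 24 + 160 = 2980.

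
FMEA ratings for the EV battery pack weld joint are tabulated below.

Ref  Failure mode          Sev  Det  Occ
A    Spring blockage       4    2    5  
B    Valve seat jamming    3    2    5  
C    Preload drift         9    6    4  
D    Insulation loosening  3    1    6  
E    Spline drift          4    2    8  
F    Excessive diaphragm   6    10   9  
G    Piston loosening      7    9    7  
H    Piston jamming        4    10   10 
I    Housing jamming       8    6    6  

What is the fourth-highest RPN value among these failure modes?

288

RPN = Severity × Occurrence × Detection:
  A: 4 × 5 × 2 = 40
  B: 3 × 5 × 2 = 30
  C: 9 × 4 × 6 = 216
  D: 3 × 6 × 1 = 18
  E: 4 × 8 × 2 = 64
  F: 6 × 9 × 10 = 540
  G: 7 × 7 × 9 = 441
  H: 4 × 10 × 10 = 400
  I: 8 × 6 × 6 = 288
Sorted descending: 540, 441, 400, 288, 216, 64, 40, 30, 18.
The fourth-highest RPN is 288 (I).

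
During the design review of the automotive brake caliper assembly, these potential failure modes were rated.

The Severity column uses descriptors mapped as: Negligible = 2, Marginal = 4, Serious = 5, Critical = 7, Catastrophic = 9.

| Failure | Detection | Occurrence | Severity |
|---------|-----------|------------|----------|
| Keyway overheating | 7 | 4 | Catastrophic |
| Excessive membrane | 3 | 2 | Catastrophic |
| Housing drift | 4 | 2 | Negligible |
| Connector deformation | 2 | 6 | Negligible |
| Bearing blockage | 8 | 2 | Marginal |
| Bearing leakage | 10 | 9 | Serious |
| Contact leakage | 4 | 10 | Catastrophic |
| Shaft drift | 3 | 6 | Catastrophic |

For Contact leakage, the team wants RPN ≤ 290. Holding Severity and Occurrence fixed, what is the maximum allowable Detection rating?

3

Contact leakage: S=9, O=10, D=4 → current RPN = 360.
Fixed product = 90. Need 90 × D ≤ 290, so D ≤ 290/90 = 3.22.
Maximum integer Detection rating = 3 (gives RPN 270; D=4 would give 360 > 290).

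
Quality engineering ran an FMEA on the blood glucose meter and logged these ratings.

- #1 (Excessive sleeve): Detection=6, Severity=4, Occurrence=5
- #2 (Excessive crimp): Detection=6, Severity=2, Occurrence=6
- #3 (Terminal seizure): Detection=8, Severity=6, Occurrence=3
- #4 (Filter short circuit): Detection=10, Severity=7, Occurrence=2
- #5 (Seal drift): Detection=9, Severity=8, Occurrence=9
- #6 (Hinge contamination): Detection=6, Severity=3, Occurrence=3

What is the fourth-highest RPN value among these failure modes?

120

RPN = Severity × Occurrence × Detection:
  #1: 4 × 5 × 6 = 120
  #2: 2 × 6 × 6 = 72
  #3: 6 × 3 × 8 = 144
  #4: 7 × 2 × 10 = 140
  #5: 8 × 9 × 9 = 648
  #6: 3 × 3 × 6 = 54
Sorted descending: 648, 144, 140, 120, 72, 54.
The fourth-highest RPN is 120 (#1).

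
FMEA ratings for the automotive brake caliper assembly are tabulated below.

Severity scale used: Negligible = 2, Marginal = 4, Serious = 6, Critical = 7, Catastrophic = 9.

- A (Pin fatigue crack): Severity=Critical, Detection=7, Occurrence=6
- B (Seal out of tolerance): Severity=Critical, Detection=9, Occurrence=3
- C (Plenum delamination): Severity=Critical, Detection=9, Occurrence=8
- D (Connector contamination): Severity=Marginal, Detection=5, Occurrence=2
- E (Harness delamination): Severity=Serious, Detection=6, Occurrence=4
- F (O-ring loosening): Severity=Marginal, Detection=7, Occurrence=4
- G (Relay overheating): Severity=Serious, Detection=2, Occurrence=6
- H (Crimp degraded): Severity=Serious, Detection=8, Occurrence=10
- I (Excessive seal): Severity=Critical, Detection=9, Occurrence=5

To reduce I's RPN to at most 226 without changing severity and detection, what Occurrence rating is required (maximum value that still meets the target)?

3

I: S=7, O=5, D=9 → current RPN = 315.
Fixed product = 63. Need 63 × O ≤ 226, so O ≤ 226/63 = 3.59.
Maximum integer Occurrence rating = 3 (gives RPN 189; O=4 would give 252 > 226).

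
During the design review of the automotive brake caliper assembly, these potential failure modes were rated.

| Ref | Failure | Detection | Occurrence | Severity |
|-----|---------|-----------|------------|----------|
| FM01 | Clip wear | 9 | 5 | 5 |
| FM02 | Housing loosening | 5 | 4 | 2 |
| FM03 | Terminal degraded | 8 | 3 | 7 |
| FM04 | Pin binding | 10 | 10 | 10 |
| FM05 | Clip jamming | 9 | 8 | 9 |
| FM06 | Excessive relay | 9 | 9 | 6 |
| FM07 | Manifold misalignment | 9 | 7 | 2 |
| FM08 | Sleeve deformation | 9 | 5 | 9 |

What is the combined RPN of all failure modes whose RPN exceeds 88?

RPN = Severity × Occurrence × Detection:
  FM01: 5 × 5 × 9 = 225
  FM02: 2 × 4 × 5 = 40
  FM03: 7 × 3 × 8 = 168
  FM04: 10 × 10 × 10 = 1000
  FM05: 9 × 8 × 9 = 648
  FM06: 6 × 9 × 9 = 486
  FM07: 2 × 7 × 9 = 126
  FM08: 9 × 5 × 9 = 405
RPN > 88: FM01 (225), FM03 (168), FM04 (1000), FM05 (648), FM06 (486), FM07 (126), FM08 (405).
Sum: 225 + 168 + 1000 + 648 + 486 + 126 + 405 = 3058.

3058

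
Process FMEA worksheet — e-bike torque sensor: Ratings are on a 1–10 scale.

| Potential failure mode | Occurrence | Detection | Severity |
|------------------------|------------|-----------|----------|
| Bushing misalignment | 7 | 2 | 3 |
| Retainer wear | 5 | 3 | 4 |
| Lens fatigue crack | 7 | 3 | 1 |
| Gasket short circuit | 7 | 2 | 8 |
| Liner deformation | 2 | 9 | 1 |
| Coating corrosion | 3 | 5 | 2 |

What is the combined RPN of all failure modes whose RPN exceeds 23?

RPN = Severity × Occurrence × Detection:
  Bushing misalignment: 3 × 7 × 2 = 42
  Retainer wear: 4 × 5 × 3 = 60
  Lens fatigue crack: 1 × 7 × 3 = 21
  Gasket short circuit: 8 × 7 × 2 = 112
  Liner deformation: 1 × 2 × 9 = 18
  Coating corrosion: 2 × 3 × 5 = 30
RPN > 23: Bushing misalignment (42), Retainer wear (60), Gasket short circuit (112), Coating corrosion (30).
Sum: 42 + 60 + 112 + 30 = 244.

244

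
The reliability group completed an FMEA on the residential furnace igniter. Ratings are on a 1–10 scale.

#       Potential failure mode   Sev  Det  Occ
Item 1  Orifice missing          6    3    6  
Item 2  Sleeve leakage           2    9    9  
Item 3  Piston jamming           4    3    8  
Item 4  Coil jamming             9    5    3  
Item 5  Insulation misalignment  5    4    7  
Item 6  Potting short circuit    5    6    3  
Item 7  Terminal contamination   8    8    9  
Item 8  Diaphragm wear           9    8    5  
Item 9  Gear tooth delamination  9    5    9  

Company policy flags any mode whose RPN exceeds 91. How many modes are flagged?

RPN = Severity × Occurrence × Detection:
  Item 1: 6 × 6 × 3 = 108
  Item 2: 2 × 9 × 9 = 162
  Item 3: 4 × 8 × 3 = 96
  Item 4: 9 × 3 × 5 = 135
  Item 5: 5 × 7 × 4 = 140
  Item 6: 5 × 3 × 6 = 90
  Item 7: 8 × 9 × 8 = 576
  Item 8: 9 × 5 × 8 = 360
  Item 9: 9 × 9 × 5 = 405
Modes with RPN > 91: Item 1 (108), Item 2 (162), Item 3 (96), Item 4 (135), Item 5 (140), Item 7 (576), Item 8 (360), Item 9 (405) → 8.

8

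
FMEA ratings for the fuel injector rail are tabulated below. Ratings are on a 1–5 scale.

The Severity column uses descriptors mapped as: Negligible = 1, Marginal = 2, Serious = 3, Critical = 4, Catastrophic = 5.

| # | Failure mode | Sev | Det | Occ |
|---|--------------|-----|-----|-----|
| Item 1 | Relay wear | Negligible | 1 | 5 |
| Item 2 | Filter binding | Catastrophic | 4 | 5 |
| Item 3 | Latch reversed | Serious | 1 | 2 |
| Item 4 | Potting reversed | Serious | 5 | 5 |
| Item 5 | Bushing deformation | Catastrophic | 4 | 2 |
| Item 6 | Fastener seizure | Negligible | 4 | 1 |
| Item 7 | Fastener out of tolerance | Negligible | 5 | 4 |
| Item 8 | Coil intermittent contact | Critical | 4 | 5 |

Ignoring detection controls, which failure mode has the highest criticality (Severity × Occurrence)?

Criticality = Severity × Occurrence:
  Item 1: 1 × 5 = 5
  Item 2: 5 × 5 = 25
  Item 3: 3 × 2 = 6
  Item 4: 3 × 5 = 15
  Item 5: 5 × 2 = 10
  Item 6: 1 × 1 = 1
  Item 7: 1 × 4 = 4
  Item 8: 4 × 5 = 20
Highest criticality is 25 → Item 2.

Item 2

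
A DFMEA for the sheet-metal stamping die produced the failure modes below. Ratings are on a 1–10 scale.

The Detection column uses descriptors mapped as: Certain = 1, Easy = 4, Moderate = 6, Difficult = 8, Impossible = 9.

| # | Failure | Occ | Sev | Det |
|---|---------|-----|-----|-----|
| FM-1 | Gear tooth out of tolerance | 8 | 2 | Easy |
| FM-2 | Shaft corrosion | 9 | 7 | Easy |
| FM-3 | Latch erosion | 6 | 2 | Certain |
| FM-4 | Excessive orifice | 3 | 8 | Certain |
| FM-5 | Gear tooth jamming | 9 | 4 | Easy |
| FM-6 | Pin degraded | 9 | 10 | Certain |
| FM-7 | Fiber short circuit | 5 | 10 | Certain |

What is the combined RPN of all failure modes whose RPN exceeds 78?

RPN = Severity × Occurrence × Detection:
  FM-1: 2 × 8 × 4 = 64
  FM-2: 7 × 9 × 4 = 252
  FM-3: 2 × 6 × 1 = 12
  FM-4: 8 × 3 × 1 = 24
  FM-5: 4 × 9 × 4 = 144
  FM-6: 10 × 9 × 1 = 90
  FM-7: 10 × 5 × 1 = 50
RPN > 78: FM-2 (252), FM-5 (144), FM-6 (90).
Sum: 252 + 144 + 90 = 486.

486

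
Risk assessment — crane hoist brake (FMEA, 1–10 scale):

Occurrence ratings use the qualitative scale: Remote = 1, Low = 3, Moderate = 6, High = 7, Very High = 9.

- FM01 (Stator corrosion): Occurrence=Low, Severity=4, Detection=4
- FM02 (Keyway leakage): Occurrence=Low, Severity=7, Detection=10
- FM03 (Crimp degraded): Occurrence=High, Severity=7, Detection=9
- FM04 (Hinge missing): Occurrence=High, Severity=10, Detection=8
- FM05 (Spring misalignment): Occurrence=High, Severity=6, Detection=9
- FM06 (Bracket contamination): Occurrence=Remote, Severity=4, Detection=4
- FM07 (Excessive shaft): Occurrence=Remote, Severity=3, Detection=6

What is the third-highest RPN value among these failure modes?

RPN = Severity × Occurrence × Detection:
  FM01: 4 × 3 × 4 = 48
  FM02: 7 × 3 × 10 = 210
  FM03: 7 × 7 × 9 = 441
  FM04: 10 × 7 × 8 = 560
  FM05: 6 × 7 × 9 = 378
  FM06: 4 × 1 × 4 = 16
  FM07: 3 × 1 × 6 = 18
Sorted descending: 560, 441, 378, 210, 48, 18, 16.
The third-highest RPN is 378 (FM05).

378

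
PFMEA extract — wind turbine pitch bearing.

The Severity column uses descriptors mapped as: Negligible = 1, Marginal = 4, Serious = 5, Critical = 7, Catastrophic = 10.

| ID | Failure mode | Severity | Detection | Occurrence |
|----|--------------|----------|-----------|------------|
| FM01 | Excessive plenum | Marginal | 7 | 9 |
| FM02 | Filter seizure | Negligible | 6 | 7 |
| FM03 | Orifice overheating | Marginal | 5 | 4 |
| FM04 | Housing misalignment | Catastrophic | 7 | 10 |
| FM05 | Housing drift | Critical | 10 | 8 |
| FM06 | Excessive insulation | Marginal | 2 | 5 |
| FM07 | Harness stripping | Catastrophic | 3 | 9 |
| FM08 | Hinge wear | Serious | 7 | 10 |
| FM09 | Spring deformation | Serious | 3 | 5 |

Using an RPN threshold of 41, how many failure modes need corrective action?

RPN = Severity × Occurrence × Detection:
  FM01: 4 × 9 × 7 = 252
  FM02: 1 × 7 × 6 = 42
  FM03: 4 × 4 × 5 = 80
  FM04: 10 × 10 × 7 = 700
  FM05: 7 × 8 × 10 = 560
  FM06: 4 × 5 × 2 = 40
  FM07: 10 × 9 × 3 = 270
  FM08: 5 × 10 × 7 = 350
  FM09: 5 × 5 × 3 = 75
Modes with RPN ≥ 41: FM01 (252), FM02 (42), FM03 (80), FM04 (700), FM05 (560), FM07 (270), FM08 (350), FM09 (75) → 8.

8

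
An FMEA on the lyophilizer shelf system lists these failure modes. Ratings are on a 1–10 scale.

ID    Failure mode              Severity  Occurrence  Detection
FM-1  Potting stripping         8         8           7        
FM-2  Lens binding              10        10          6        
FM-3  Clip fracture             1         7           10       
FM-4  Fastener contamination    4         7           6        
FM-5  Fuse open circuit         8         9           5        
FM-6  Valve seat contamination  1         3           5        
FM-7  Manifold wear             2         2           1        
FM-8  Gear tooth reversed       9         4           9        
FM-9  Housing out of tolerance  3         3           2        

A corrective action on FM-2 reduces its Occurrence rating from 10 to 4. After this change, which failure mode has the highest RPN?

RPN = Severity × Occurrence × Detection:
  FM-1: 8 × 8 × 7 = 448
  FM-2: 10 × 10 × 6 = 600
  FM-3: 1 × 7 × 10 = 70
  FM-4: 4 × 7 × 6 = 168
  FM-5: 8 × 9 × 5 = 360
  FM-6: 1 × 3 × 5 = 15
  FM-7: 2 × 2 × 1 = 4
  FM-8: 9 × 4 × 9 = 324
  FM-9: 3 × 3 × 2 = 18
After action: FM-2 → 10 × 4 × 6 = 240.
Revised RPNs: FM-1=448, FM-5=360, FM-8=324, FM-2=240, FM-4=168, FM-3=70, FM-9=18, FM-6=15, FM-7=4.
Highest is now FM-1 (448).

FM-1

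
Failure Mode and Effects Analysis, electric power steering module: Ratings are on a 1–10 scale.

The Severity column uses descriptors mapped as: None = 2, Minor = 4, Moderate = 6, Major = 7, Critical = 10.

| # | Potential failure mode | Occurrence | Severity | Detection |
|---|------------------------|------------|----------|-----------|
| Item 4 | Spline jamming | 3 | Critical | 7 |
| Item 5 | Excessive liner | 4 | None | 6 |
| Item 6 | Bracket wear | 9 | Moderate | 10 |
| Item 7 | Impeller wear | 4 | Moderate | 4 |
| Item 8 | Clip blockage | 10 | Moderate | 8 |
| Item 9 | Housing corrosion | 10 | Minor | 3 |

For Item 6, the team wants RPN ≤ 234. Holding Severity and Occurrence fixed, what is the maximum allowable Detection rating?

4

Item 6: S=6, O=9, D=10 → current RPN = 540.
Fixed product = 54. Need 54 × D ≤ 234, so D ≤ 234/54 = 4.33.
Maximum integer Detection rating = 4 (gives RPN 216; D=5 would give 270 > 234).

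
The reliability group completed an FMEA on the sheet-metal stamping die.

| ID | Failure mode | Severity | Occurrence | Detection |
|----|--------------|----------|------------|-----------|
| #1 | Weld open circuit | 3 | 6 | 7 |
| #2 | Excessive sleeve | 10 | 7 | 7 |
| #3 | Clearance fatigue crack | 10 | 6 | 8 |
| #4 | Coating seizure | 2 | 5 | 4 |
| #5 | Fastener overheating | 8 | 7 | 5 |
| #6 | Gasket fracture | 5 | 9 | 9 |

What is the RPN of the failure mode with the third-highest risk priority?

RPN = Severity × Occurrence × Detection:
  #1: 3 × 6 × 7 = 126
  #2: 10 × 7 × 7 = 490
  #3: 10 × 6 × 8 = 480
  #4: 2 × 5 × 4 = 40
  #5: 8 × 7 × 5 = 280
  #6: 5 × 9 × 9 = 405
Sorted descending: 490, 480, 405, 280, 126, 40.
The third-highest RPN is 405 (#6).

405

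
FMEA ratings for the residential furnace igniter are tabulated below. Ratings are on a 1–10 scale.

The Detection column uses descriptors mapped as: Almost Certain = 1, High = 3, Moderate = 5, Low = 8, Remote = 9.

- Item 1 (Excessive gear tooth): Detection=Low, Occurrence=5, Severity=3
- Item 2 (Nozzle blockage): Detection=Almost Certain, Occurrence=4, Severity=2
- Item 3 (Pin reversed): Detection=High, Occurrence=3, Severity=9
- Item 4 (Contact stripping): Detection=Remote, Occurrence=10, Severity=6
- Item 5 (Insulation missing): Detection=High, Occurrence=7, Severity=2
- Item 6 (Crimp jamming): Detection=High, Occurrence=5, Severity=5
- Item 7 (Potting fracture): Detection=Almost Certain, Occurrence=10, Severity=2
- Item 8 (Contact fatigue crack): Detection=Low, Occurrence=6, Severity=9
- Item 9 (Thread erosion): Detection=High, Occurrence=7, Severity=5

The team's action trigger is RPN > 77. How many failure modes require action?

RPN = Severity × Occurrence × Detection:
  Item 1: 3 × 5 × 8 = 120
  Item 2: 2 × 4 × 1 = 8
  Item 3: 9 × 3 × 3 = 81
  Item 4: 6 × 10 × 9 = 540
  Item 5: 2 × 7 × 3 = 42
  Item 6: 5 × 5 × 3 = 75
  Item 7: 2 × 10 × 1 = 20
  Item 8: 9 × 6 × 8 = 432
  Item 9: 5 × 7 × 3 = 105
Modes with RPN > 77: Item 1 (120), Item 3 (81), Item 4 (540), Item 8 (432), Item 9 (105) → 5.

5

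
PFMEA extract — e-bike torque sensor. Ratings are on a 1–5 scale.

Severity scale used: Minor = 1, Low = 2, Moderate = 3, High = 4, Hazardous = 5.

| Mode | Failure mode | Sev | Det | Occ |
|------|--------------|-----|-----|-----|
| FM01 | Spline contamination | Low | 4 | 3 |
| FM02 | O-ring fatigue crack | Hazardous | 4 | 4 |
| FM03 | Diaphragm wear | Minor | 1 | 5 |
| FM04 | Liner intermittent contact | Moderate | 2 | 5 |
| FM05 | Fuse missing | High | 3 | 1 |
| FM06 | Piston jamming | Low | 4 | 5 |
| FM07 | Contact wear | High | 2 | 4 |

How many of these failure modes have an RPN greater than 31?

3

RPN = Severity × Occurrence × Detection:
  FM01: 2 × 3 × 4 = 24
  FM02: 5 × 4 × 4 = 80
  FM03: 1 × 5 × 1 = 5
  FM04: 3 × 5 × 2 = 30
  FM05: 4 × 1 × 3 = 12
  FM06: 2 × 5 × 4 = 40
  FM07: 4 × 4 × 2 = 32
Modes with RPN > 31: FM02 (80), FM06 (40), FM07 (32) → 3.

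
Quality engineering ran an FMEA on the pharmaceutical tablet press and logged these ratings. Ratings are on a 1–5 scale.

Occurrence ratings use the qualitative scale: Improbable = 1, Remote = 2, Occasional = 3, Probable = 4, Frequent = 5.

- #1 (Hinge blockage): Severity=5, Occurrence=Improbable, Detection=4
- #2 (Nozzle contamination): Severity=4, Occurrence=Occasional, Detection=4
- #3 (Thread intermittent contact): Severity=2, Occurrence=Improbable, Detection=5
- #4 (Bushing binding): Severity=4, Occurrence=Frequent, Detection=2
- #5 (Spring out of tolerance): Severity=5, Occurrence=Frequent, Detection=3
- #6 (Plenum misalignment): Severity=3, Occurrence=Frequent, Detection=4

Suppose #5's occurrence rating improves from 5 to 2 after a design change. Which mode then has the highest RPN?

RPN = Severity × Occurrence × Detection:
  #1: 5 × 1 × 4 = 20
  #2: 4 × 3 × 4 = 48
  #3: 2 × 1 × 5 = 10
  #4: 4 × 5 × 2 = 40
  #5: 5 × 5 × 3 = 75
  #6: 3 × 5 × 4 = 60
After action: #5 → 5 × 2 × 3 = 30.
Revised RPNs: #6=60, #2=48, #4=40, #5=30, #1=20, #3=10.
Highest is now #6 (60).

#6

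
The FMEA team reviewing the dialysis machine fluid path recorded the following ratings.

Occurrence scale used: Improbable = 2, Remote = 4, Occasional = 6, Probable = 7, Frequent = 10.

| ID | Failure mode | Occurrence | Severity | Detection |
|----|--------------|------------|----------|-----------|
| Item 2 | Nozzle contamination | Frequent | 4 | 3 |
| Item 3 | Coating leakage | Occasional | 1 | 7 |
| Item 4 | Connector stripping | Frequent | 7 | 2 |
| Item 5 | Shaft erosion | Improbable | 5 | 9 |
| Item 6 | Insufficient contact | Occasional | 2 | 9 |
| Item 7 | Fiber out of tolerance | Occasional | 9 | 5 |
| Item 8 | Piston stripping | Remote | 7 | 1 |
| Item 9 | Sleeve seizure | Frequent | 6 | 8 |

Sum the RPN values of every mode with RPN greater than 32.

1250

RPN = Severity × Occurrence × Detection:
  Item 2: 4 × 10 × 3 = 120
  Item 3: 1 × 6 × 7 = 42
  Item 4: 7 × 10 × 2 = 140
  Item 5: 5 × 2 × 9 = 90
  Item 6: 2 × 6 × 9 = 108
  Item 7: 9 × 6 × 5 = 270
  Item 8: 7 × 4 × 1 = 28
  Item 9: 6 × 10 × 8 = 480
RPN > 32: Item 2 (120), Item 3 (42), Item 4 (140), Item 5 (90), Item 6 (108), Item 7 (270), Item 9 (480).
Sum: 120 + 42 + 140 + 90 + 108 + 270 + 480 = 1250.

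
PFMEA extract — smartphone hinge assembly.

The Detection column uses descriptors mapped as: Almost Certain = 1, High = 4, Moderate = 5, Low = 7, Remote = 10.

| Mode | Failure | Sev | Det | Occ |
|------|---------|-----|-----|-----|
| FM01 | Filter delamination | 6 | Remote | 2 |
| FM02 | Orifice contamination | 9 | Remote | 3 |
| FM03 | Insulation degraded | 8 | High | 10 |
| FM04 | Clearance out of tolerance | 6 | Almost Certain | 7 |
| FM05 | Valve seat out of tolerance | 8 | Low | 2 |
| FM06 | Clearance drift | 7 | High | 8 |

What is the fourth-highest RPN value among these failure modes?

120

RPN = Severity × Occurrence × Detection:
  FM01: 6 × 2 × 10 = 120
  FM02: 9 × 3 × 10 = 270
  FM03: 8 × 10 × 4 = 320
  FM04: 6 × 7 × 1 = 42
  FM05: 8 × 2 × 7 = 112
  FM06: 7 × 8 × 4 = 224
Sorted descending: 320, 270, 224, 120, 112, 42.
The fourth-highest RPN is 120 (FM01).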